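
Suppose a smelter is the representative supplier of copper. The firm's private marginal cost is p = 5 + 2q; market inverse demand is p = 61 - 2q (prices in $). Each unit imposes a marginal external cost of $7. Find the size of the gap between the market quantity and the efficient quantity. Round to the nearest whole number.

Market equilibrium (private): 5 + 2q = 61 - 2q → q_m = 14.0000.
Social marginal cost = private MC + MEC = 12 + 2q.
Set SMC = demand: 12 + 2q = 61 - 2q → q* = 12.2500.
Gap = |14.0000 − 12.2500| = 1.7500.

2 units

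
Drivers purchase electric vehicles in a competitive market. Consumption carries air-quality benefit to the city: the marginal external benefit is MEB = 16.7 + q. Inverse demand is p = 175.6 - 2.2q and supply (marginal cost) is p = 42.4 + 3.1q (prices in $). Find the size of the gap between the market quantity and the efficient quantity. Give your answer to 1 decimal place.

Market equilibrium (private): 42.4 + 3.1q = 175.6 - 2.2q → q_m = 25.1321.
Social marginal benefit = demand + MEB = 192.3 - 1.2q.
Set SMB = MC: 192.3 - 1.2q = 42.4 + 3.1q → q* = 34.8605.
Gap = |25.1321 − 34.8605| = 9.7284.

9.7 units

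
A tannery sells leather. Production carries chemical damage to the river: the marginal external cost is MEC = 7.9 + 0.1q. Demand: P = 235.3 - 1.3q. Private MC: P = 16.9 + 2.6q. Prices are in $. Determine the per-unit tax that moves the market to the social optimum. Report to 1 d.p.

Social marginal cost = private MC + MEC = 24.8 + 2.7q.
Set SMC = demand: 24.8 + 2.7q = 235.3 - 1.3q → q* = 52.6250.
The Pigouvian tax equals MEC at q*: 7.9 + 0.1×52.6250 = 13.1625.

tax = $13.2 per unit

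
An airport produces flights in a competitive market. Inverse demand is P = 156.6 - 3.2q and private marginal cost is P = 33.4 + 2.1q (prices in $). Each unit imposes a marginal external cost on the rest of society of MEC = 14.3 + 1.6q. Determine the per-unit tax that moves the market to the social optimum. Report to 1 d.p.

tax = $39.6 per unit

Social marginal cost = private MC + MEC = 47.7 + 3.7q.
Set SMC = demand: 47.7 + 3.7q = 156.6 - 3.2q → q* = 15.7826.
The Pigouvian tax equals MEC at q*: 14.3 + 1.6×15.7826 = 39.5522.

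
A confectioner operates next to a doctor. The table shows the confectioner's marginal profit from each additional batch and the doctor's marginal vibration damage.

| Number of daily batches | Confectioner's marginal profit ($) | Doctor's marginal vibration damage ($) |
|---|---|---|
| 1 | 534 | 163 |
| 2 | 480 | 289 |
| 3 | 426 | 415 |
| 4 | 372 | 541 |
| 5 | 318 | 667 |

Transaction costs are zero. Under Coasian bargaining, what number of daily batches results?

Bargaining reaches the level where marginal profit last exceeds marginal vibration damage.
That holds through level 3 (426 ≥ 415) but not at 4 (372 < 541).

3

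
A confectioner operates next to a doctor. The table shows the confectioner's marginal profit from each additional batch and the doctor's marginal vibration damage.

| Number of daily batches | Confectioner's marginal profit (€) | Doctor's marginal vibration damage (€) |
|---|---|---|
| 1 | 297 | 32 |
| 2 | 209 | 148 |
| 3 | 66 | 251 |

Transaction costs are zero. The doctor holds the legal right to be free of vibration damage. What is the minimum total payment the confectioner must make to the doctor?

Efficient level: marginal profit ≥ marginal vibration damage through level 2, so k* = 2.
With the doctor holding the right, the confectioner must at least compensate total damage at k*: 32 + 148 = 180.

€180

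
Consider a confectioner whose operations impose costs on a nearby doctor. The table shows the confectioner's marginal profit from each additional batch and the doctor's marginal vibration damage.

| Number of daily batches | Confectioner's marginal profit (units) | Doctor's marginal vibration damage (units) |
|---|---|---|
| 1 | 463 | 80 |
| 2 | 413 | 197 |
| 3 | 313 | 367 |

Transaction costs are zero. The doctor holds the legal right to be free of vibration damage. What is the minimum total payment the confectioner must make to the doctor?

Efficient level: marginal profit ≥ marginal vibration damage through level 2, so k* = 2.
With the doctor holding the right, the confectioner must at least compensate total damage at k*: 80 + 197 = 277.

277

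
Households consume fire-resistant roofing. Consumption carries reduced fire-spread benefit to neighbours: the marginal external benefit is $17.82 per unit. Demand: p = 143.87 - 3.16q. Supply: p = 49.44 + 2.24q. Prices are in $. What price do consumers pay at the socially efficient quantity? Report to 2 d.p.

P = $78.18

Social marginal benefit = demand + MEB = 161.69 - 3.16q.
Set SMB = MC: 161.69 - 3.16q = 49.44 + 2.24q → q* = 20.7870.
Consumer price on the demand curve at q*: 143.87 − 3.16×20.7870 = 78.1831.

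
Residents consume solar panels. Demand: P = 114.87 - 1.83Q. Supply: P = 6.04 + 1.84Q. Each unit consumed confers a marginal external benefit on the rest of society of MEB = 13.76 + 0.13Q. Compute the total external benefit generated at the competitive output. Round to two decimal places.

Market equilibrium (private): 6.04 + 1.84Q = 114.87 - 1.83Q → Q_m = 29.6540.
Total external benefit = ∫₀^{Q_m} (13.76 + 0.13Q) dQ = 13.76×29.6540 + ½×0.13×29.6540² = 465.1974.

465.20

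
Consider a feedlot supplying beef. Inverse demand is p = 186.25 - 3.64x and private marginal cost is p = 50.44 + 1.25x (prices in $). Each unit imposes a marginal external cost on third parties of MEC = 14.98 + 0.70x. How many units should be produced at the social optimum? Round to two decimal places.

x* = 21.62

Social marginal cost = private MC + MEC = 65.42 + 1.95x.
Set SMC = demand: 65.42 + 1.95x = 186.25 - 3.64x → x* = 21.6154.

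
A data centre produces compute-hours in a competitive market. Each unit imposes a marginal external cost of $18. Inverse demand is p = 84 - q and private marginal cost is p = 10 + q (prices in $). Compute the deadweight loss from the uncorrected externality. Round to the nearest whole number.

DWL = $81

Market equilibrium (private): 10 + q = 84 - q → q_m = 37.0000.
Social marginal cost = private MC + MEC = 28 + q.
Set SMC = demand: 28 + q = 84 - q → q* = 28.0000.
The welfare-loss triangle has base |q_m − q*| and height MEC(q_m) (the vertical gap between SMC and demand is zero at q* and MEC at q_m).
DWL = ½ × 9.0000 × 18.0000 = 81.0000.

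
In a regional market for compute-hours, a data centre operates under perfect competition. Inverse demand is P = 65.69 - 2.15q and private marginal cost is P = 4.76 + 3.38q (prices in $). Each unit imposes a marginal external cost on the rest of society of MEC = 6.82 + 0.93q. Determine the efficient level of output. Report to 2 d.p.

q* = 8.38

Social marginal cost = private MC + MEC = 11.58 + 4.31q.
Set SMC = demand: 11.58 + 4.31q = 65.69 - 2.15q → q* = 8.3762.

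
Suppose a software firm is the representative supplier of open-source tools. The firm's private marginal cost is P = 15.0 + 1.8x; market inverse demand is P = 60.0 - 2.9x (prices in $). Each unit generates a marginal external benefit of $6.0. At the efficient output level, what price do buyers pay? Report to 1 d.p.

P = $28.5

Social marginal cost = private MC − MEB = 9.0 + 1.8x.
Set SMC = demand: 9.0 + 1.8x = 60.0 - 2.9x → x* = 10.8511.
Consumer price on the demand curve at x*: 60.0 − 2.9×10.8511 = 28.5318.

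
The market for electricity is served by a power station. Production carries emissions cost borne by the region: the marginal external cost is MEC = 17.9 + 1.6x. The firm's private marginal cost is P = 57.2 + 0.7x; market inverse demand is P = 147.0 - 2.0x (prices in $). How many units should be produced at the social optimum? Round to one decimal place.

x* = 16.7

Social marginal cost = private MC + MEC = 75.1 + 2.3x.
Set SMC = demand: 75.1 + 2.3x = 147.0 - 2.0x → x* = 16.7209.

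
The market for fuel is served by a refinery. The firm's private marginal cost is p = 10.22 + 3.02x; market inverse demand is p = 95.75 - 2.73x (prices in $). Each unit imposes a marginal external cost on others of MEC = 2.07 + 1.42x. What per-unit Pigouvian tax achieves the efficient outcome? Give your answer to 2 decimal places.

Social marginal cost = private MC + MEC = 12.29 + 4.44x.
Set SMC = demand: 12.29 + 4.44x = 95.75 - 2.73x → x* = 11.6402.
The Pigouvian tax equals MEC at x*: 2.07 + 1.42×11.6402 = 18.5991.

tax = $18.60 per unit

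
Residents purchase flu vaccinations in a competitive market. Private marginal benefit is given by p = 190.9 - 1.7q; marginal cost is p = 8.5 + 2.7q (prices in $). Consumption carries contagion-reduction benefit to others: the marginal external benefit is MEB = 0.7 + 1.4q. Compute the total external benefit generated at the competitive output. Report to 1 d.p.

$1232.0

Market equilibrium (private): 8.5 + 2.7q = 190.9 - 1.7q → q_m = 41.4545.
Total external benefit = ∫₀^{q_m} (0.7 + 1.4q) dq = 0.7×41.4545 + ½×1.4×41.4545² = 1231.9510.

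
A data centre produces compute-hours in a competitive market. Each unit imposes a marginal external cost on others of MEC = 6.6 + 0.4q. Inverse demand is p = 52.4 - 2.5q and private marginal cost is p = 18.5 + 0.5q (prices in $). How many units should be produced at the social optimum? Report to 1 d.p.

q* = 8.0

Social marginal cost = private MC + MEC = 25.1 + 0.9q.
Set SMC = demand: 25.1 + 0.9q = 52.4 - 2.5q → q* = 8.0294.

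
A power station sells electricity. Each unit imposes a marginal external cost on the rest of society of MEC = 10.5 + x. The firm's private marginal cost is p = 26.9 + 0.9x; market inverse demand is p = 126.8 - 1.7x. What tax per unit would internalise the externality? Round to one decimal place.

Social marginal cost = private MC + MEC = 37.4 + 1.9x.
Set SMC = demand: 37.4 + 1.9x = 126.8 - 1.7x → x* = 24.8333.
The Pigouvian tax equals MEC at x*: 10.5 + 1.0×24.8333 = 35.3333.

tax = 35.3 per unit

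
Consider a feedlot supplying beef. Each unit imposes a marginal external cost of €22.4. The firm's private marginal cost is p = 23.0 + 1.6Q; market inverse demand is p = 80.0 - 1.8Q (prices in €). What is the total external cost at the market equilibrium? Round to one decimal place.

Market equilibrium (private): 23.0 + 1.6Q = 80.0 - 1.8Q → Q_m = 16.7647.
Total external cost = MEC × Q_m = 22.4 × 16.7647 = 375.5293.

€375.5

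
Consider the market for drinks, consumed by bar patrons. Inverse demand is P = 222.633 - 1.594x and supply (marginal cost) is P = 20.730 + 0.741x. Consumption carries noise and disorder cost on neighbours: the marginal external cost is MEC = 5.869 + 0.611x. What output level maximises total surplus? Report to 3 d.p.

x* = 66.542

Social marginal benefit = demand − MEC = 216.764 - 2.205x.
Set SMB = MC: 216.764 - 2.205x = 20.730 + 0.741x → x* = 66.5424.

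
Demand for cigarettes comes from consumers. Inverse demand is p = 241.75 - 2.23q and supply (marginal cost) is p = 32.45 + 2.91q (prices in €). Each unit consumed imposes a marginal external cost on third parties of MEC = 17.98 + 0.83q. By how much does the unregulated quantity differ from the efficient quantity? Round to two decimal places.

8.67 units

Market equilibrium (private): 32.45 + 2.91q = 241.75 - 2.23q → q_m = 40.7198.
Social marginal benefit = demand − MEC = 223.77 - 3.06q.
Set SMB = MC: 223.77 - 3.06q = 32.45 + 2.91q → q* = 32.0469.
Gap = |40.7198 − 32.0469| = 8.6729.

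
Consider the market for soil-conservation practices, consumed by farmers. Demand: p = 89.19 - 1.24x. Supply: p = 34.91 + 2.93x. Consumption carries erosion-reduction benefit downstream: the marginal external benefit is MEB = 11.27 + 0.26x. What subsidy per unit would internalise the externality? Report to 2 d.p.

Social marginal benefit = demand + MEB = 100.46 - 0.98x.
Set SMB = MC: 100.46 - 0.98x = 34.91 + 2.93x → x* = 16.7647.
The Pigouvian subsidy equals MEB at x*: 11.27 + 0.26×16.7647 = 15.6288.

subsidy = 15.63 per unit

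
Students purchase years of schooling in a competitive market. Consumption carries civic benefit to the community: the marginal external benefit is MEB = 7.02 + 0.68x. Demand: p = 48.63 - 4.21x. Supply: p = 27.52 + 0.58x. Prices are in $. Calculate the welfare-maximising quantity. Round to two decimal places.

x* = 6.84

Social marginal benefit = demand + MEB = 55.65 - 3.53x.
Set SMB = MC: 55.65 - 3.53x = 27.52 + 0.58x → x* = 6.8443.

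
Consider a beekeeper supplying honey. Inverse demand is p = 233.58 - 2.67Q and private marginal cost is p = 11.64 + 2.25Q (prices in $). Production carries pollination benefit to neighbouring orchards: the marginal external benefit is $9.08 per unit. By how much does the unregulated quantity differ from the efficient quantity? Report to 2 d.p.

1.85 units

Market equilibrium (private): 11.64 + 2.25Q = 233.58 - 2.67Q → Q_m = 45.1098.
Social marginal cost = private MC − MEB = 2.56 + 2.25Q.
Set SMC = demand: 2.56 + 2.25Q = 233.58 - 2.67Q → Q* = 46.9553.
Gap = |45.1098 − 46.9553| = 1.8455.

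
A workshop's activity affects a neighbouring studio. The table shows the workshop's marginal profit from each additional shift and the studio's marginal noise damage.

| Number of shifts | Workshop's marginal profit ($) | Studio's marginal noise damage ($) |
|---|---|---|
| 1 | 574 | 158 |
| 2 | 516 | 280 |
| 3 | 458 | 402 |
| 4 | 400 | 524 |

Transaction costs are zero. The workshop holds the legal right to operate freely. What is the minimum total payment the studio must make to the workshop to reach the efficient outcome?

Left alone the workshop would choose level 4 (marginal profit stays positive).
Efficient level: k* = 3 (marginal profit ≥ marginal noise damage through 3).
The studio must at least cover the workshop's forgone profit from cutting 4→3: 400 = 400.

$400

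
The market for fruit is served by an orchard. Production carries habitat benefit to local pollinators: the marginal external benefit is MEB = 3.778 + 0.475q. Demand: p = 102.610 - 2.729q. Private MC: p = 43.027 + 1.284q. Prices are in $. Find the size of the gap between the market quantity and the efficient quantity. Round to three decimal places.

3.061 units

Market equilibrium (private): 43.027 + 1.284q = 102.610 - 2.729q → q_m = 14.8475.
Social marginal cost = private MC − MEB = 39.249 + 0.809q.
Set SMC = demand: 39.249 + 0.809q = 102.610 - 2.729q → q* = 17.9087.
Gap = |14.8475 − 17.9087| = 3.0612.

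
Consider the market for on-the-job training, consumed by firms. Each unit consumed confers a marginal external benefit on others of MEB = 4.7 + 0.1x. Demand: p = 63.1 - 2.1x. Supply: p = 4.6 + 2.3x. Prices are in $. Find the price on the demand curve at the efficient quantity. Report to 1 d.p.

Social marginal benefit = demand + MEB = 67.8 - 2.0x.
Set SMB = MC: 67.8 - 2.0x = 4.6 + 2.3x → x* = 14.6977.
Consumer price on the demand curve at x*: 63.1 − 2.1×14.6977 = 32.2348.

P = $32.2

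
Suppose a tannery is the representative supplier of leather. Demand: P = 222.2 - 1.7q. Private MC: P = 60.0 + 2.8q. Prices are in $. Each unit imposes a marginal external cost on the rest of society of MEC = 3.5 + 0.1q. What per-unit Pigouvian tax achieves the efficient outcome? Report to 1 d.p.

Social marginal cost = private MC + MEC = 63.5 + 2.9q.
Set SMC = demand: 63.5 + 2.9q = 222.2 - 1.7q → q* = 34.5000.
The Pigouvian tax equals MEC at q*: 3.5 + 0.1×34.5000 = 6.9500.

tax = $7.0 per unit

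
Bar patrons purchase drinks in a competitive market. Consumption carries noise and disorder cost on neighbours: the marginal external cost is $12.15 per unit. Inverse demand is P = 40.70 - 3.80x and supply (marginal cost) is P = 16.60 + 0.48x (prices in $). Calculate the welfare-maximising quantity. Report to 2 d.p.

Social marginal benefit = demand − MEC = 28.55 - 3.80x.
Set SMB = MC: 28.55 - 3.80x = 16.60 + 0.48x → x* = 2.7921.

x* = 2.79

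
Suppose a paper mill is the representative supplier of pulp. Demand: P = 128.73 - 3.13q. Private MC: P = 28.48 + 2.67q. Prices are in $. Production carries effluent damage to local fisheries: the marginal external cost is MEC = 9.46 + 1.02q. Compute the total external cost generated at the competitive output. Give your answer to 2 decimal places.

Market equilibrium (private): 28.48 + 2.67q = 128.73 - 3.13q → q_m = 17.2845.
Total external cost = ∫₀^{q_m} (9.46 + 1.02q) dq = 9.46×17.2845 + ½×1.02×17.2845² = 315.8759.

$315.88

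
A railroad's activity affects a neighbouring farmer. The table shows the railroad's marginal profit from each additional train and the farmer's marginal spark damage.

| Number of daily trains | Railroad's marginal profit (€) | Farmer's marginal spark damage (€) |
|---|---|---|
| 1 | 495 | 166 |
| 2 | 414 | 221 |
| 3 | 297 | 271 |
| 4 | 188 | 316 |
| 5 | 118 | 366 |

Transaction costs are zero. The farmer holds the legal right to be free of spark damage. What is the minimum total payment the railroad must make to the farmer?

€658

Efficient level: marginal profit ≥ marginal spark damage through level 3, so k* = 3.
With the farmer holding the right, the railroad must at least compensate total damage at k*: 166 + 221 + 271 = 658.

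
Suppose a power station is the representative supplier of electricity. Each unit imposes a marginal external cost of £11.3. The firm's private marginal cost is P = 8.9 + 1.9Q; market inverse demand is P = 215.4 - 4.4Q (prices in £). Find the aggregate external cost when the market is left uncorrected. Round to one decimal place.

£370.4

Market equilibrium (private): 8.9 + 1.9Q = 215.4 - 4.4Q → Q_m = 32.7778.
Total external cost = MEC × Q_m = 11.3 × 32.7778 = 370.3891.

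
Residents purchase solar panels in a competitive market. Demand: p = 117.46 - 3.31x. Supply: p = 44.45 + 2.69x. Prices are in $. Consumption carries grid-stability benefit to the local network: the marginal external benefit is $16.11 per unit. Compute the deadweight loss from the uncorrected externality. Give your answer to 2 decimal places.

DWL = $21.63

Market equilibrium (private): 44.45 + 2.69x = 117.46 - 3.31x → x_m = 12.1683.
Social marginal benefit = demand + MEB = 133.57 - 3.31x.
Set SMB = MC: 133.57 - 3.31x = 44.45 + 2.69x → x* = 14.8533.
The welfare-loss triangle has base |x_m − x*| and height MEB(x_m) (the vertical gap between SMB and MC is zero at x* and MEB at x_m).
DWL = ½ × 2.6850 × 16.1100 = 21.6277.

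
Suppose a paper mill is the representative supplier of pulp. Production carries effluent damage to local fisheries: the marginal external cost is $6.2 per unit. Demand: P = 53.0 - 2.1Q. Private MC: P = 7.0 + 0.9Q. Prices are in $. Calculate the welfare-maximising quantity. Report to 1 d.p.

Social marginal cost = private MC + MEC = 13.2 + 0.9Q.
Set SMC = demand: 13.2 + 0.9Q = 53.0 - 2.1Q → Q* = 13.2667.

Q* = 13.3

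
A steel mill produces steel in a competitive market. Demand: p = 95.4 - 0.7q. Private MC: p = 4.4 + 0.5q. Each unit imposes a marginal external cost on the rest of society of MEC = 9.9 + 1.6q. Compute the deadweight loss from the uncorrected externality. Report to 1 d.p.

DWL = 3075.4

Market equilibrium (private): 4.4 + 0.5q = 95.4 - 0.7q → q_m = 75.8333.
Social marginal cost = private MC + MEC = 14.3 + 2.1q.
Set SMC = demand: 14.3 + 2.1q = 95.4 - 0.7q → q* = 28.9643.
Between q* and q_m the wedge SMC − demand runs linearly from 0 to MEC(q_m), so the loss is a triangle.
DWL = ½ × 46.8690 × 131.2333 = 3075.3868.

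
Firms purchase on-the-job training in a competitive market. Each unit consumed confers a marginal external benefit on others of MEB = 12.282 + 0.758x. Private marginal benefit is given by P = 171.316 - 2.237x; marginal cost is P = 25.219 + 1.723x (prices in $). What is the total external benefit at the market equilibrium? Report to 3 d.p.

Market equilibrium (private): 25.219 + 1.723x = 171.316 - 2.237x → x_m = 36.8932.
Total external benefit = ∫₀^{x_m} (12.282 + 0.758x) dx = 12.282×36.8932 + ½×0.758×36.8932² = 968.9823.

$968.982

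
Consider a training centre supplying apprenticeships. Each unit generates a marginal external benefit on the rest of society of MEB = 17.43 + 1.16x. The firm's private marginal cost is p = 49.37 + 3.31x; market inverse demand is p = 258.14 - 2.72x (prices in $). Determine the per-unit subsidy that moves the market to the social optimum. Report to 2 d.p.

subsidy = $71.31 per unit

Social marginal cost = private MC − MEB = 31.94 + 2.15x.
Set SMC = demand: 31.94 + 2.15x = 258.14 - 2.72x → x* = 46.4476.
The Pigouvian subsidy equals MEB at x*: 17.43 + 1.16×46.4476 = 71.3092.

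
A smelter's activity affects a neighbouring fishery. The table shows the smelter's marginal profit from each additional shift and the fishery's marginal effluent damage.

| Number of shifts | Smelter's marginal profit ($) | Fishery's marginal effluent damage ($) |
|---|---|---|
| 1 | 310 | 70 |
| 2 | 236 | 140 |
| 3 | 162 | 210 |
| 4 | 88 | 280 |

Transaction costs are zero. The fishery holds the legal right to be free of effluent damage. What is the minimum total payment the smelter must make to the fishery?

$210

Efficient level: marginal profit ≥ marginal effluent damage through level 2, so k* = 2.
With the fishery holding the right, the smelter must at least compensate total damage at k*: 70 + 140 = 210.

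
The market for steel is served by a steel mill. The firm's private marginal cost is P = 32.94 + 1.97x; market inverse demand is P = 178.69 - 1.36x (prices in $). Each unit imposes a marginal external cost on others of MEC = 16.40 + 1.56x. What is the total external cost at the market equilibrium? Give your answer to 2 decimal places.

Market equilibrium (private): 32.94 + 1.97x = 178.69 - 1.36x → x_m = 43.7688.
Total external cost = ∫₀^{x_m} (16.40 + 1.56x) dx = 16.40×43.7688 + ½×1.56×43.7688² = 2212.0604.

$2212.06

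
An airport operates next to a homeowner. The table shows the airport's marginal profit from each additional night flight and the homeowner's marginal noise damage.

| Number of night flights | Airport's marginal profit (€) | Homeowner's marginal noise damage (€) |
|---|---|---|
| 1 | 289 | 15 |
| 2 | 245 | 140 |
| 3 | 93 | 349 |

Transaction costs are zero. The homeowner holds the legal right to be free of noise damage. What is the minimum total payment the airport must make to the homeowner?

Efficient level: marginal profit ≥ marginal noise damage through level 2, so k* = 2.
With the homeowner holding the right, the airport must at least compensate total damage at k*: 15 + 140 = 155.

€155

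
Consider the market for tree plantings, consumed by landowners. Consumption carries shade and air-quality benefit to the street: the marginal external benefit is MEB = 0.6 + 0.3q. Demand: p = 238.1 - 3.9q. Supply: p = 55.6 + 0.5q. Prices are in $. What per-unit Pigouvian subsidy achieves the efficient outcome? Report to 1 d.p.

subsidy = $14.0 per unit

Social marginal benefit = demand + MEB = 238.7 - 3.6q.
Set SMB = MC: 238.7 - 3.6q = 55.6 + 0.5q → q* = 44.6585.
The Pigouvian subsidy equals MEB at q*: 0.6 + 0.3×44.6585 = 13.9976.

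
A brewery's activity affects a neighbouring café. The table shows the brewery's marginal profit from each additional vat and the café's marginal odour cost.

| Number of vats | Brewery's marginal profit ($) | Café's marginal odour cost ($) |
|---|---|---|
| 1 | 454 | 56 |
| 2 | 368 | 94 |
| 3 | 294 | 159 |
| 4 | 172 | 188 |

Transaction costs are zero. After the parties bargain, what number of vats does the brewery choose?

Bargaining reaches the level where marginal profit last exceeds marginal odour cost.
That holds through level 3 (294 ≥ 159) but not at 4 (172 < 188).

3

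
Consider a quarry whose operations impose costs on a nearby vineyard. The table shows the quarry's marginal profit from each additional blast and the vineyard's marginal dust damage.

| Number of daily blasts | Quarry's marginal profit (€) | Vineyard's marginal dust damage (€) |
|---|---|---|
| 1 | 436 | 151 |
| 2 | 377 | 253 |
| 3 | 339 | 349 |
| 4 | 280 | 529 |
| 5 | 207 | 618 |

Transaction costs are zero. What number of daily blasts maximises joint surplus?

Bargaining reaches the level where marginal profit last exceeds marginal dust damage.
That holds through level 2 (377 ≥ 253) but not at 3 (339 < 349).

2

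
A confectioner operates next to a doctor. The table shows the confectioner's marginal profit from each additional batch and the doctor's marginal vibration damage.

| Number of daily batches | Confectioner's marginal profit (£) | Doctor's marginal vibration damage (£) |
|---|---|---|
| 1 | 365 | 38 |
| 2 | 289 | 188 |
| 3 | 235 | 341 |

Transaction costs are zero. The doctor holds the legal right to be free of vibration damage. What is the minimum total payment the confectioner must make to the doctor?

Efficient level: marginal profit ≥ marginal vibration damage through level 2, so k* = 2.
With the doctor holding the right, the confectioner must at least compensate total damage at k*: 38 + 188 = 226.

£226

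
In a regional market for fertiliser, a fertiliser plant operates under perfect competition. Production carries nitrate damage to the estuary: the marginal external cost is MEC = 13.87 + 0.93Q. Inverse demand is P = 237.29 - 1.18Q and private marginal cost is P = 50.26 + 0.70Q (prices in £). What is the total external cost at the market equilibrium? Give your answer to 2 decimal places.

Market equilibrium (private): 50.26 + 0.70Q = 237.29 - 1.18Q → Q_m = 99.4840.
Total external cost = ∫₀^{Q_m} (13.87 + 0.93Q) dQ = 13.87×99.4840 + ½×0.93×99.4840² = 5981.9789.

£5981.98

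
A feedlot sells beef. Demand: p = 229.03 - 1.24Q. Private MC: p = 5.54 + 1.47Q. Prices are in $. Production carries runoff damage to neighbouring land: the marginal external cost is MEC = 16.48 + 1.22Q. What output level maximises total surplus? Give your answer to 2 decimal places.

Q* = 52.67

Social marginal cost = private MC + MEC = 22.02 + 2.69Q.
Set SMC = demand: 22.02 + 2.69Q = 229.03 - 1.24Q → Q* = 52.6743.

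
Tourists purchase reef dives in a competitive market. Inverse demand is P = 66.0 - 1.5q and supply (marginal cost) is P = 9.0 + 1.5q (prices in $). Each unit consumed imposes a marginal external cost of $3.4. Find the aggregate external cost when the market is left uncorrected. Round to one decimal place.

Market equilibrium (private): 9.0 + 1.5q = 66.0 - 1.5q → q_m = 19.0000.
Total external cost = MEC × q_m = 3.4 × 19.0000 = 64.6000.

$64.6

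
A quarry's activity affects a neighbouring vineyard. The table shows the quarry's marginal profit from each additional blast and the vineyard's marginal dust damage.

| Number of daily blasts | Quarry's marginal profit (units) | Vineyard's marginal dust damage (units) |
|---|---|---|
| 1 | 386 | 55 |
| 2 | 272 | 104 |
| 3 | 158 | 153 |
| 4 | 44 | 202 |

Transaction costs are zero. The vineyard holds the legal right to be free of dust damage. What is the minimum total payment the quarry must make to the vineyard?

312

Efficient level: marginal profit ≥ marginal dust damage through level 3, so k* = 3.
With the vineyard holding the right, the quarry must at least compensate total damage at k*: 55 + 104 + 153 = 312.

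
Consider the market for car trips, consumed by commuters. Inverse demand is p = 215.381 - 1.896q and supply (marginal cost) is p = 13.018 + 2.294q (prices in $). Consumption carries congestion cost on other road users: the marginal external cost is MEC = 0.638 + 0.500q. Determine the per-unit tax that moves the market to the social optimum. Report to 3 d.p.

Social marginal benefit = demand − MEC = 214.743 - 2.396q.
Set SMB = MC: 214.743 - 2.396q = 13.018 + 2.294q → q* = 43.0117.
The Pigouvian tax equals MEC at q*: 0.638 + 0.500×43.0117 = 22.1439.

tax = $22.144 per unit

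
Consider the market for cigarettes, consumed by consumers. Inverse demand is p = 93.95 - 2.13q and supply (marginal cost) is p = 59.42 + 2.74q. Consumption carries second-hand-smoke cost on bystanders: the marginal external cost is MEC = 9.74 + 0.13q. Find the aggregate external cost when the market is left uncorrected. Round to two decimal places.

72.33

Market equilibrium (private): 59.42 + 2.74q = 93.95 - 2.13q → q_m = 7.0903.
Total external cost = ∫₀^{q_m} (9.74 + 0.13q) dq = 9.74×7.0903 + ½×0.13×7.0903² = 72.3272.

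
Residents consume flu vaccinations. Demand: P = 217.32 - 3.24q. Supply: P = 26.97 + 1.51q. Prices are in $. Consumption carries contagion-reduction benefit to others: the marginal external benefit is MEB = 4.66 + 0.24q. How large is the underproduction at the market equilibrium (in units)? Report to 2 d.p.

3.17 units

Market equilibrium (private): 26.97 + 1.51q = 217.32 - 3.24q → q_m = 40.0737.
Social marginal benefit = demand + MEB = 221.98 - 3.00q.
Set SMB = MC: 221.98 - 3.00q = 26.97 + 1.51q → q* = 43.2395.
Gap = |40.0737 − 43.2395| = 3.1658.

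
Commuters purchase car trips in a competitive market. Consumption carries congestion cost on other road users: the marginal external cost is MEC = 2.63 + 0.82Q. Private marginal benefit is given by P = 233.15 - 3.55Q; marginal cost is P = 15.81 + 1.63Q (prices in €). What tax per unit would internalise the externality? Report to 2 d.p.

Social marginal benefit = demand − MEC = 230.52 - 4.37Q.
Set SMB = MC: 230.52 - 4.37Q = 15.81 + 1.63Q → Q* = 35.7850.
The Pigouvian tax equals MEC at Q*: 2.63 + 0.82×35.7850 = 31.9737.

tax = €31.97 per unit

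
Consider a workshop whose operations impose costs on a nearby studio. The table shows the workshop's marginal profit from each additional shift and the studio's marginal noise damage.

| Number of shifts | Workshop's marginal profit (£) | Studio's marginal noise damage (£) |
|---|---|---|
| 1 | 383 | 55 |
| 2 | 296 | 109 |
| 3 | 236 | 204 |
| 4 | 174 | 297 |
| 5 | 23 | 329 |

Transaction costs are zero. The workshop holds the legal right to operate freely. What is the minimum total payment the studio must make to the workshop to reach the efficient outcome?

Left alone the workshop would choose level 5 (marginal profit stays positive).
Efficient level: k* = 3 (marginal profit ≥ marginal noise damage through 3).
The studio must at least cover the workshop's forgone profit from cutting 5→3: 174 + 23 = 197.

£197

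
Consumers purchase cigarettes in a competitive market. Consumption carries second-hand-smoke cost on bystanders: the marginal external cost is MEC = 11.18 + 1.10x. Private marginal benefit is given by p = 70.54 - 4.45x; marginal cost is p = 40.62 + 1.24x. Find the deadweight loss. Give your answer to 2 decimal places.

DWL = 21.19

Market equilibrium (private): 40.62 + 1.24x = 70.54 - 4.45x → x_m = 5.2583.
Social marginal benefit = demand − MEC = 59.36 - 5.55x.
Set SMB = MC: 59.36 - 5.55x = 40.62 + 1.24x → x* = 2.7599.
Between x* and x_m the wedge MC − SMB runs linearly from 0 to MEC(x_m), so the loss is a triangle.
DWL = ½ × 2.4984 × 16.9642 = 21.1917.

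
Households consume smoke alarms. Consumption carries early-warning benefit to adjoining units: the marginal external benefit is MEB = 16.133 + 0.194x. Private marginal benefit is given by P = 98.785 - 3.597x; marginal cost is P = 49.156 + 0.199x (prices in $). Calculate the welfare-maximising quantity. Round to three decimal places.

Social marginal benefit = demand + MEB = 114.918 - 3.403x.
Set SMB = MC: 114.918 - 3.403x = 49.156 + 0.199x → x* = 18.2571.

x* = 18.257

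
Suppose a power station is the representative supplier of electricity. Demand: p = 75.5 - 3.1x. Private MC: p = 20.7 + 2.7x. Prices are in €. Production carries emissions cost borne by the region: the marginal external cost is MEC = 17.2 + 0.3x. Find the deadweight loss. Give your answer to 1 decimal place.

Market equilibrium (private): 20.7 + 2.7x = 75.5 - 3.1x → x_m = 9.4483.
Social marginal cost = private MC + MEC = 37.9 + 3.0x.
Set SMC = demand: 37.9 + 3.0x = 75.5 - 3.1x → x* = 6.1639.
Between x* and x_m the wedge SMC − demand runs linearly from 0 to MEC(x_m), so the loss is a triangle.
DWL = ½ × 3.2844 × 20.0345 = 32.9007.

DWL = €32.9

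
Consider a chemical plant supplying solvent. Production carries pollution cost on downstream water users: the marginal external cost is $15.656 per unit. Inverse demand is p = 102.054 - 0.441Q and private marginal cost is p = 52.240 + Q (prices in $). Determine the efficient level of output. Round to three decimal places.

Q* = 23.704

Social marginal cost = private MC + MEC = 67.896 + Q.
Set SMC = demand: 67.896 + Q = 102.054 - 0.441Q → Q* = 23.7044.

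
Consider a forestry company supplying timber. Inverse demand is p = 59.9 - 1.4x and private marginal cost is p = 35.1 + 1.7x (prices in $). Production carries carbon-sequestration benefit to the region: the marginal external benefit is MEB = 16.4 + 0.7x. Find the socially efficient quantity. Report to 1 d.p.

x* = 17.2

Social marginal cost = private MC − MEB = 18.7 + x.
Set SMC = demand: 18.7 + x = 59.9 - 1.4x → x* = 17.1667.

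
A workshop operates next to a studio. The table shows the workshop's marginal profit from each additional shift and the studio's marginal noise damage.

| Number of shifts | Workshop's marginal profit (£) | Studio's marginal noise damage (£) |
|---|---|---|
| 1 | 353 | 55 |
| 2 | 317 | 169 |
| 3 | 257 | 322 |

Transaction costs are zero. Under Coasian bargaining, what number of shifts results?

Bargaining reaches the level where marginal profit last exceeds marginal noise damage.
That holds through level 2 (317 ≥ 169) but not at 3 (257 < 322).

2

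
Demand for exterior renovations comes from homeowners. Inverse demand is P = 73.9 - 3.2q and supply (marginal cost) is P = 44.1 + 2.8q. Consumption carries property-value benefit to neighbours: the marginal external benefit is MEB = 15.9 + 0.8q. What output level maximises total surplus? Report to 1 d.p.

Social marginal benefit = demand + MEB = 89.8 - 2.4q.
Set SMB = MC: 89.8 - 2.4q = 44.1 + 2.8q → q* = 8.7885.

q* = 8.8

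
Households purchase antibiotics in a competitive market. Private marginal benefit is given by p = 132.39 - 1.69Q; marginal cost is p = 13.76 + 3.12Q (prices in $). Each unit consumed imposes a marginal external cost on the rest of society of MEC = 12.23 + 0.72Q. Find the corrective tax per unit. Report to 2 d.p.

tax = $26.08 per unit

Social marginal benefit = demand − MEC = 120.16 - 2.41Q.
Set SMB = MC: 120.16 - 2.41Q = 13.76 + 3.12Q → Q* = 19.2405.
The Pigouvian tax equals MEC at Q*: 12.23 + 0.72×19.2405 = 26.0832.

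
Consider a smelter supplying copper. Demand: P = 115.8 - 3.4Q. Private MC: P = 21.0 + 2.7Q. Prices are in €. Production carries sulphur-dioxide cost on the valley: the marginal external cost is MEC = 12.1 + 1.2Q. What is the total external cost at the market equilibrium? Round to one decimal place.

€333.0

Market equilibrium (private): 21.0 + 2.7Q = 115.8 - 3.4Q → Q_m = 15.5410.
Total external cost = ∫₀^{Q_m} (12.1 + 1.2Q) dQ = 12.1×15.5410 + ½×1.2×15.5410² = 332.9597.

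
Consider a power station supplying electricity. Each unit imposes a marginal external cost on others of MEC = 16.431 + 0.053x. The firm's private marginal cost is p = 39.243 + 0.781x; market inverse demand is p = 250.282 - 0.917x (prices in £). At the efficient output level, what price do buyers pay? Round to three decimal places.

Social marginal cost = private MC + MEC = 55.674 + 0.834x.
Set SMC = demand: 55.674 + 0.834x = 250.282 - 0.917x → x* = 111.1411.
Consumer price on the demand curve at x*: 250.282 − 0.917×111.1411 = 148.3656.

P = £148.366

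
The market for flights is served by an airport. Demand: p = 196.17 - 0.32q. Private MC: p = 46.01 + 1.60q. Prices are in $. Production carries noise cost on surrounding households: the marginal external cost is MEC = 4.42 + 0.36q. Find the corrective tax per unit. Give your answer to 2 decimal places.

Social marginal cost = private MC + MEC = 50.43 + 1.96q.
Set SMC = demand: 50.43 + 1.96q = 196.17 - 0.32q → q* = 63.9211.
The Pigouvian tax equals MEC at q*: 4.42 + 0.36×63.9211 = 27.4316.

tax = $27.43 per unit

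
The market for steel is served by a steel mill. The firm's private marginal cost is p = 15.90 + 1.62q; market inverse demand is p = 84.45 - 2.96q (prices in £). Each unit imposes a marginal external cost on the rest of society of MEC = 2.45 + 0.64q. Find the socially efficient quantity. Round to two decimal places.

q* = 12.66

Social marginal cost = private MC + MEC = 18.35 + 2.26q.
Set SMC = demand: 18.35 + 2.26q = 84.45 - 2.96q → q* = 12.6628.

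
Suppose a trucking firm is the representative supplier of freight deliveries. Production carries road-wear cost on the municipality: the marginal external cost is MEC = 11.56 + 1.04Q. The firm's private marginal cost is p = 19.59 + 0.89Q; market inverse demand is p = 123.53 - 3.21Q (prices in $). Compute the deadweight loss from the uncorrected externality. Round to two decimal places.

DWL = $139.91

Market equilibrium (private): 19.59 + 0.89Q = 123.53 - 3.21Q → Q_m = 25.3512.
Social marginal cost = private MC + MEC = 31.15 + 1.93Q.
Set SMC = demand: 31.15 + 1.93Q = 123.53 - 3.21Q → Q* = 17.9728.
Height of the DWL triangle at Q_m is SMC(Q_m) − demand(Q_m) = MEC(Q_m) = 37.9253.
DWL = ½ × 7.3784 × 37.9253 = 139.9140.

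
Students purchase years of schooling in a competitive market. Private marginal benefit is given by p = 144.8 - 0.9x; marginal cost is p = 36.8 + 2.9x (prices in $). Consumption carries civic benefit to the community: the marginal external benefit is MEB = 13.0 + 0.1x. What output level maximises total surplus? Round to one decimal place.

x* = 32.7

Social marginal benefit = demand + MEB = 157.8 - 0.8x.
Set SMB = MC: 157.8 - 0.8x = 36.8 + 2.9x → x* = 32.7027.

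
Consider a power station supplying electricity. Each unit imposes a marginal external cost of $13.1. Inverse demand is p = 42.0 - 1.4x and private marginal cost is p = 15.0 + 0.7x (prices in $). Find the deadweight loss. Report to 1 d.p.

Market equilibrium (private): 15.0 + 0.7x = 42.0 - 1.4x → x_m = 12.8571.
Social marginal cost = private MC + MEC = 28.1 + 0.7x.
Set SMC = demand: 28.1 + 0.7x = 42.0 - 1.4x → x* = 6.6190.
The welfare-loss triangle has base |x_m − x*| and height MEC(x_m) (the vertical gap between SMC and demand is zero at x* and MEC at x_m).
DWL = ½ × 6.2381 × 13.1000 = 40.8596.

DWL = $40.9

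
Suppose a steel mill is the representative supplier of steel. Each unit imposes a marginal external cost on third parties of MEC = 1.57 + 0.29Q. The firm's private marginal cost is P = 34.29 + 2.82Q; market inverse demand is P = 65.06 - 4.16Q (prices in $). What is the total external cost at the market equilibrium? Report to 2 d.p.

$9.74

Market equilibrium (private): 34.29 + 2.82Q = 65.06 - 4.16Q → Q_m = 4.4083.
Total external cost = ∫₀^{Q_m} (1.57 + 0.29Q) dQ = 1.57×4.4083 + ½×0.29×4.4083² = 9.7388.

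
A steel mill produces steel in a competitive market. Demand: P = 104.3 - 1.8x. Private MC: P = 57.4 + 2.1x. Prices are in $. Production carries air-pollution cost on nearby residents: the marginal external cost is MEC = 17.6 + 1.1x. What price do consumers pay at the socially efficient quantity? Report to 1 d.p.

P = $93.8

Social marginal cost = private MC + MEC = 75.0 + 3.2x.
Set SMC = demand: 75.0 + 3.2x = 104.3 - 1.8x → x* = 5.8600.
Consumer price on the demand curve at x*: 104.3 − 1.8×5.8600 = 93.7520.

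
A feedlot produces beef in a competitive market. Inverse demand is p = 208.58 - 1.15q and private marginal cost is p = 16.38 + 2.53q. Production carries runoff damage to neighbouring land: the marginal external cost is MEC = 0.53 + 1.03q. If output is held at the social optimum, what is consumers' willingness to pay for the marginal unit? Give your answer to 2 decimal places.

Social marginal cost = private MC + MEC = 16.91 + 3.56q.
Set SMC = demand: 16.91 + 3.56q = 208.58 - 1.15q → q* = 40.6943.
Consumer price on the demand curve at q*: 208.58 − 1.15×40.6943 = 161.7816.

P = 161.78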